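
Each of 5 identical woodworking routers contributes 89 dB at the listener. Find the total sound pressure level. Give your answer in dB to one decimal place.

96.0 dB

N identical incoherent sources raise the level by 10·log₁₀ N.
L_total = 89 + 10·log₁₀(5) = 89 + 6.990 = 95.99 dB.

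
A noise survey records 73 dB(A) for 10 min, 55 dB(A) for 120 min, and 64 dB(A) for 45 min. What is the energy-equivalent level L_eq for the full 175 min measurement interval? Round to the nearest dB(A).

63 dB(A)

Weight each interval's intensity by its duration and average over T = 175 min:
Σ tᵢ·10^(Lᵢ/10) = 10·10^(73/10) + 120·10^(55/10) + 45·10^(64/10) = 3.505e+08.
L_eq = 10·log₁₀(3.505e+08/175) = 63.02 dB(A).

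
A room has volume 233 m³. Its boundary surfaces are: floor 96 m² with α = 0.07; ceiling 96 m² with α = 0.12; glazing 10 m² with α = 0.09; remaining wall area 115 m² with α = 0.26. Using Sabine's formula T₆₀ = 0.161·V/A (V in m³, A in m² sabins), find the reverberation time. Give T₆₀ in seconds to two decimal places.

Summing Sᵢαᵢ: 96·0.07 + 96·0.12 + 10·0.09 + 115·0.26 = 49.04 m².
T₆₀ = 0.161 × 233 / 49.04 = 0.765 s.

0.76 s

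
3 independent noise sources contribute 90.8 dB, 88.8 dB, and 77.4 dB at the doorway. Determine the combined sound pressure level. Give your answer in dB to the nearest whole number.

93 dB

For uncorrelated sources the intensities add, so convert each level to linear form, sum, and take 10·log₁₀ of the total.
Σ 10^(L/10) = 10^(90.8/10) + 10^(88.8/10) + 10^(77.4/10) = 2.016e+09.
L_total = 10·log₁₀(2.016e+09) = 93.04 dB.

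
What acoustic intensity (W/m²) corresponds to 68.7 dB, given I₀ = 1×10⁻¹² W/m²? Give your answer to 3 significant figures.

7.41e-06 W/m²

I = I₀·10^(L/10) = 10⁻¹² × 10^(68.7/10) = 10^(-5.130).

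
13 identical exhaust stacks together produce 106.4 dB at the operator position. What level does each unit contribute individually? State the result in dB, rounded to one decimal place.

95.3 dB

Dividing the total intensity by 13 lowers the level by 10·log₁₀ 13 = 11.139 dB: L₁ = 106.4 − 11.139.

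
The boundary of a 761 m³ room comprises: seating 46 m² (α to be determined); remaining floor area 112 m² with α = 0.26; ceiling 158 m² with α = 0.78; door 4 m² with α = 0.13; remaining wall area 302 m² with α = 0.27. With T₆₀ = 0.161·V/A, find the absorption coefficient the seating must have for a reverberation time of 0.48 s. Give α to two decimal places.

0.45

Required total absorption A = 0.161·761/0.48 = 255.25 m².
Absorption from the other surfaces = 112·0.26 + 158·0.78 + 4·0.13 + 302·0.27 = 234.42 m², so the seating must supply 20.83 m² over 46 m².
α = 20.83/46 = 0.453.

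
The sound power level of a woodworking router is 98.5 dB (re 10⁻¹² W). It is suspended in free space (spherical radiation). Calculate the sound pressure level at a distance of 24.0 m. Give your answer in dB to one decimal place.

Free-field spherical radiation: L_p = L_w − 10·log₁₀(4π·r²), r = 24.0 m.
4π·r² = 7238 m², 10·log₁₀ of that is 38.596 dB.
L_p = 98.5 − 38.596 = 59.90 dB.

59.9 dB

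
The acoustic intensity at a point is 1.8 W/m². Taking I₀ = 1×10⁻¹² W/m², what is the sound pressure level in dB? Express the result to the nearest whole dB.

L = 10·log₁₀(I/I₀) = 10·log₁₀(1.8/10⁻¹²) = 10·log₁₀(1.8×10^12).
L = 10·(0.2553 + 12) = 122.55 dB.

123 dB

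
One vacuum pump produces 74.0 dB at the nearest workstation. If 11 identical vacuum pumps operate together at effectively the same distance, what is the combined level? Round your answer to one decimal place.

N identical incoherent sources raise the level by 10·log₁₀ N.
L_total = 74.0 + 10·log₁₀(11) = 74.0 + 10.414 = 84.41 dB.

84.4 dB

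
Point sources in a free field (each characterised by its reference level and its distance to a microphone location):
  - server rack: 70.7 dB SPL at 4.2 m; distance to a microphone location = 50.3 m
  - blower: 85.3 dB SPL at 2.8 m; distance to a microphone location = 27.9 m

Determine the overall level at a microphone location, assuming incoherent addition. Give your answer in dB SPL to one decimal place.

65.4 dB SPL

Propagate each source to the receiver with L = L_ref − 20·log₁₀(r/r_ref), then add intensities.
server rack: 70.7 − 20·log₁₀(50.3/4.2) = 70.7 − 21.57 = 49.13 dB SPL.
blower: 85.3 − 20·log₁₀(27.9/2.8) = 85.3 − 19.97 = 65.33 dB SPL.
Σ 10^(L/10) = 3.495e+06 → L_total = 10·log₁₀(3.495e+06) = 65.43 dB SPL.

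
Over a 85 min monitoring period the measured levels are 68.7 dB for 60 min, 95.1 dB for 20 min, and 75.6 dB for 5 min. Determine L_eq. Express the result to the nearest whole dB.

L_eq = 10·log₁₀[(1/T)·Σ tᵢ·10^(Lᵢ/10)] with T = 85 min.
Σ tᵢ·10^(Lᵢ/10) = 60·10^(68.7/10) + 20·10^(95.1/10) + 5·10^(75.6/10) = 6.535e+10.
L_eq = 10·log₁₀(6.535e+10/85) = 88.86 dB.

89 dB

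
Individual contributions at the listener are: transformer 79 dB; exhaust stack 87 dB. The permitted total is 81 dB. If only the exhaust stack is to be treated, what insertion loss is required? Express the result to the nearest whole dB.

10 dB

The untreated sources together contribute 10^(79/10) = 7.943e+07, i.e. 79.00 dB.
The limit corresponds to 10^(81/10) = 1.259e+08; subtracting the fixed part leaves 4.646e+07 for the exhaust stack, i.e. 76.67 dB.
So the exhaust stack must be reduced from 87 to 76.67 dB: IL = 10.33 dB.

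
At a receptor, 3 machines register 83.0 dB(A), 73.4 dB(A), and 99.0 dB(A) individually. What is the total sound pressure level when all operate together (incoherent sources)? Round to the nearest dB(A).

99 dB(A)

Incoherent sources combine by intensity addition: L_total = 10·log₁₀(Σ 10^(L_i/10)).
Σ 10^(L/10) = 10^(83.0/10) + 10^(73.4/10) + 10^(99.0/10) = 8.165e+09.
L_total = 10·log₁₀(8.165e+09) = 99.12 dB(A).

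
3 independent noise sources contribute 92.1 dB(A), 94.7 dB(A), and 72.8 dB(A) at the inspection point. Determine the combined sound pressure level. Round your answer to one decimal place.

96.6 dB(A)

For uncorrelated sources the intensities add, so convert each level to linear form, sum, and take 10·log₁₀ of the total.
Σ 10^(L/10) = 10^(92.1/10) + 10^(94.7/10) + 10^(72.8/10) = 4.592e+09.
L_total = 10·log₁₀(4.592e+09) = 96.62 dB(A).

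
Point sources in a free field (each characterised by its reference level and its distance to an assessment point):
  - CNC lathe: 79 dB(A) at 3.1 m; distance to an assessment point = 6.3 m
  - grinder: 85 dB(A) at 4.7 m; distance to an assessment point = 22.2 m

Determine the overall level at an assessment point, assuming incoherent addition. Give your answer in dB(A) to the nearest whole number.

First find each source's level at the receiver (point-source: −20·log₁₀(r/r_ref)), then combine on an intensity basis.
CNC lathe: 79 − 20·log₁₀(6.3/3.1) = 79 − 6.16 = 72.84 dB(A).
grinder: 85 − 20·log₁₀(22.2/4.7) = 85 − 13.49 = 71.51 dB(A).
Σ 10^(L/10) = 3.341e+07 → L_total = 10·log₁₀(3.341e+07) = 75.24 dB(A).

75 dB(A)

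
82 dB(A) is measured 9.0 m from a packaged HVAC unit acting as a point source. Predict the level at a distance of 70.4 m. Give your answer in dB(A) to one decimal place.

64.1 dB(A)

Point-source attenuation: ΔL = 20·log₁₀(r₂/r₁) = 20·log₁₀(70.4/9.0) = 17.867 dB.
L₂ = 82 − 20·log₁₀(70.4/9.0) = 82 − 17.867 = 64.13 dB(A).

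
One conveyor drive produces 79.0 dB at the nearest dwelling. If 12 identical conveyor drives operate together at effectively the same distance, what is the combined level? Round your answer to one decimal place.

L_total = L₁ + 10·log₁₀ N for N identical incoherent sources.
L_total = 79.0 + 10·log₁₀(12) = 79.0 + 10.792 = 89.79 dB.

89.8 dB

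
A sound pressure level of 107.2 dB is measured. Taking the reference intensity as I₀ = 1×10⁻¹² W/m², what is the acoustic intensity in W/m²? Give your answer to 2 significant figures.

0.052 W/m²

I/I₀ = 10^(107.2/10) = 5.248e+10, so I = 5.248e+10 × 10⁻¹² W/m².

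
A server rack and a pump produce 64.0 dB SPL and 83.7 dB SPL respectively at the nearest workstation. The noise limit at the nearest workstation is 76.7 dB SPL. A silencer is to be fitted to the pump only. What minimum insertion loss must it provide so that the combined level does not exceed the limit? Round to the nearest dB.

Fixed contribution from the other source: Σ 10^(L/10) = 10^(64.0/10) = 2.512e+06 (64.00 dB SPL).
The limit corresponds to 10^(76.7/10) = 4.677e+07; subtracting the fixed part leaves 4.426e+07 for the pump, i.e. 76.46 dB SPL.
Required insertion loss = 83.7 − 76.46 = 7.24 dB.

7 dB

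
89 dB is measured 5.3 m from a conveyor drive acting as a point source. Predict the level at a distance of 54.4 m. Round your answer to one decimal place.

68.8 dB

For a point source, L₂ = L₁ − 20·log₁₀(r₂/r₁).
L₂ = 89 − 20·log₁₀(54.4/5.3) = 89 − 20.226 = 68.77 dB.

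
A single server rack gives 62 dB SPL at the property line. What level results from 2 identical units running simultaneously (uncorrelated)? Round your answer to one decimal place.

L_total = L₁ + 10·log₁₀ N for N identical incoherent sources.
L_total = 62 + 10·log₁₀(2) = 62 + 3.010 = 65.01 dB SPL.

65.0 dB SPL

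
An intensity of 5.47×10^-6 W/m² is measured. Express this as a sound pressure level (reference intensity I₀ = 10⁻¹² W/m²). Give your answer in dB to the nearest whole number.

67 dB

L = 10·log₁₀(I/I₀) = 10·log₁₀(5.47×10^-6/10⁻¹²) = 10·log₁₀(5.47×10^6).
L = 10·(0.7380 + 6) = 67.38 dB.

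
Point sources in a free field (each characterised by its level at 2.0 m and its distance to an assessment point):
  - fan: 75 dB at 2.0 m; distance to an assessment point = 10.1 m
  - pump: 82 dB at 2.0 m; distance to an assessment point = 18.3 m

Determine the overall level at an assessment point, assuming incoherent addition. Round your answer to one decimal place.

Propagate each source to the receiver with L = L_ref − 20·log₁₀(r/r_ref), then add intensities.
fan: 75 − 20·log₁₀(10.1/2.0) = 75 − 14.07 = 60.93 dB.
pump: 82 − 20·log₁₀(18.3/2.0) = 82 − 19.23 = 62.77 dB.
Σ 10^(L/10) = 3.133e+06 → L_total = 10·log₁₀(3.133e+06) = 64.96 dB.

65.0 dB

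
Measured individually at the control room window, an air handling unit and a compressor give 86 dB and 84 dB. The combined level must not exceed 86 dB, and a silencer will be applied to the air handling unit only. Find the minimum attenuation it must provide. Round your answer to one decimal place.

4.3 dB

Fixed contribution from the other source: Σ 10^(L/10) = 10^(84/10) = 2.512e+08 (84.00 dB).
To meet 86 dB overall, the treated air handling unit may contribute at most 10^(86/10) − 2.512e+08 = 1.469e+08, i.e. 81.67 dB.
So the air handling unit must be reduced from 86 to 81.67 dB: IL = 4.33 dB.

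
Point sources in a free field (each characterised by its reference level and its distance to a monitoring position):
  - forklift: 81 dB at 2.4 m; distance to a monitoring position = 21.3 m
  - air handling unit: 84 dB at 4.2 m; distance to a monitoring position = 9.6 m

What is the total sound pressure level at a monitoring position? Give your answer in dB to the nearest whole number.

77 dB

Propagate each source to the receiver with L = L_ref − 20·log₁₀(r/r_ref), then add intensities.
forklift: 81 − 20·log₁₀(21.3/2.4) = 81 − 18.96 = 62.04 dB.
air handling unit: 84 − 20·log₁₀(9.6/4.2) = 84 − 7.18 = 76.82 dB.
Σ 10^(L/10) = 4.968e+07 → L_total = 10·log₁₀(4.968e+07) = 76.96 dB.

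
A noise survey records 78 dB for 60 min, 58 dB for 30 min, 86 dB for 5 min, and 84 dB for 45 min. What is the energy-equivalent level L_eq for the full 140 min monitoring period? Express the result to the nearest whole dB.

Weight each interval's intensity by its duration and average over T = 140 min:
Σ tᵢ·10^(Lᵢ/10) = 60·10^(78/10) + 30·10^(58/10) + 5·10^(86/10) + 45·10^(84/10) = 1.710e+10.
L_eq = 10·log₁₀(1.710e+10/140) = 80.87 dB.

81 dB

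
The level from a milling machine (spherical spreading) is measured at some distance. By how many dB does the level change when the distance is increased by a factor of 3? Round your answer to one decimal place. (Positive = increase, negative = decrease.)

-9.5 dB

Point-source spreading: ΔL = −20·log₁₀(r₂/r₁).
ΔL = −20·log₁₀(3) = -9.54 dB.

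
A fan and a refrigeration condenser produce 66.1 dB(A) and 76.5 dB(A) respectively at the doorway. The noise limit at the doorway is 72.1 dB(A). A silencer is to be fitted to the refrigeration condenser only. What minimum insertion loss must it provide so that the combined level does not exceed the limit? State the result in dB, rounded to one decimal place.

Fixed contribution from the other source: Σ 10^(L/10) = 10^(66.1/10) = 4.074e+06 (66.10 dB(A)).
To meet 72.1 dB(A) overall, the treated refrigeration condenser may contribute at most 10^(72.1/10) − 4.074e+06 = 1.214e+07, i.e. 70.84 dB(A).
So the refrigeration condenser must be reduced from 76.5 to 70.84 dB(A): IL = 5.66 dB.

5.7 dB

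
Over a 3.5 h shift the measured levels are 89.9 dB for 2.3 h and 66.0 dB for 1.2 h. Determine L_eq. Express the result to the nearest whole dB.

88 dB

The energy average is taken in the linear domain: L_eq = 10·log₁₀[(Σ tᵢ·10^(Lᵢ/10))/T], T = 3.5 h.
Σ tᵢ·10^(Lᵢ/10) = 2.3·10^(89.9/10) + 1.2·10^(66.0/10) = 2.252e+09.
L_eq = 10·log₁₀(2.252e+09/3.5) = 88.09 dB.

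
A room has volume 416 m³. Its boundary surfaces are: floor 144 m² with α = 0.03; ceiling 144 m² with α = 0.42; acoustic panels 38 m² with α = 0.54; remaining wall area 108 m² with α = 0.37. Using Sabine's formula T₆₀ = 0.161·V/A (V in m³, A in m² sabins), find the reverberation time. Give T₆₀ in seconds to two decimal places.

Total absorption A = 144·0.03 + 144·0.42 + 38·0.54 + 108·0.37 = 125.28 m² sabins.
T₆₀ = 0.161 × 416 / 125.28 = 0.535 s.

0.53 s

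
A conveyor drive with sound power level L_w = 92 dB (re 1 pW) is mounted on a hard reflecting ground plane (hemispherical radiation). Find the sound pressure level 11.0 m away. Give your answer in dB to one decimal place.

L_p = L_w − 10·log₁₀(2π·r²) with r = 11.0 m.
2π·r² = 760.3 m², 10·log₁₀ of that is 28.810 dB.
L_p = 92 − 28.810 = 63.19 dB.

63.2 dB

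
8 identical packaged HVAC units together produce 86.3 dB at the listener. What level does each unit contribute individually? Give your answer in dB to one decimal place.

Dividing the total intensity by 8 lowers the level by 10·log₁₀ 8 = 9.031 dB: L₁ = 86.3 − 9.031.

77.3 dB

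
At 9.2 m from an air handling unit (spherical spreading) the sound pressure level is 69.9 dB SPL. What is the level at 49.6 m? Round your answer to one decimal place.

55.3 dB SPL

Spherical spreading from a point source gives a 20·log₁₀(r₂/r₁) drop.
L₂ = 69.9 − 20·log₁₀(49.6/9.2) = 69.9 − 14.634 = 55.27 dB SPL.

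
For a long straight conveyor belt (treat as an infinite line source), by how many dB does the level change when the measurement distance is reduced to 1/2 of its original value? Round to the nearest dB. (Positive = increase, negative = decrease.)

+3 dB

Line-source spreading: ΔL = −10·log₁₀(r₂/r₁).
ΔL = −10·log₁₀(0.5) = +3.01 dB.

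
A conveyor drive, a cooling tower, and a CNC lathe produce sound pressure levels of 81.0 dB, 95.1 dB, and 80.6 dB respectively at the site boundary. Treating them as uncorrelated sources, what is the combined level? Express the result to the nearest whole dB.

95 dB

Incoherent sources combine by intensity addition: L_total = 10·log₁₀(Σ 10^(L_i/10)).
Σ 10^(L/10) = 10^(81.0/10) + 10^(95.1/10) + 10^(80.6/10) = 3.477e+09.
L_total = 10·log₁₀(3.477e+09) = 95.41 dB.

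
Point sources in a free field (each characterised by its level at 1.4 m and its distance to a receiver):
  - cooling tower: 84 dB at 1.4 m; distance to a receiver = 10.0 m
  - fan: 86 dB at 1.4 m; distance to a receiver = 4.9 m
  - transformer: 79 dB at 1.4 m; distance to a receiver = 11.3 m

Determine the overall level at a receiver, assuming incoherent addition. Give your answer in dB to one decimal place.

First find each source's level at the receiver (point-source: −20·log₁₀(r/r_ref)), then combine on an intensity basis.
cooling tower: 84 − 20·log₁₀(10.0/1.4) = 84 − 17.08 = 66.92 dB.
fan: 86 − 20·log₁₀(4.9/1.4) = 86 − 10.88 = 75.12 dB.
transformer: 79 − 20·log₁₀(11.3/1.4) = 79 − 18.14 = 60.86 dB.
Σ 10^(L/10) = 3.864e+07 → L_total = 10·log₁₀(3.864e+07) = 75.87 dB.

75.9 dB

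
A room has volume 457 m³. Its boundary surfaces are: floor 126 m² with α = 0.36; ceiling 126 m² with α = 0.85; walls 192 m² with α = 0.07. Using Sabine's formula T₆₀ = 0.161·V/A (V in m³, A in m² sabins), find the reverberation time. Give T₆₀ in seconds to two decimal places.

A = Σ Sᵢαᵢ = 126·0.36 + 126·0.85 + 192·0.07 = 165.90 m².
T₆₀ = 0.161 × 457 / 165.90 = 0.444 s.

0.44 s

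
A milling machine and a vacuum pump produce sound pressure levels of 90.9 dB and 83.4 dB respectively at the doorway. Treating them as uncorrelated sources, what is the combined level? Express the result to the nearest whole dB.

For uncorrelated sources the intensities add, so convert each level to linear form, sum, and take 10·log₁₀ of the total.
Σ 10^(L/10) = 10^(90.9/10) + 10^(83.4/10) = 1.449e+09.
L_total = 10·log₁₀(1.449e+09) = 91.61 dB.

92 dB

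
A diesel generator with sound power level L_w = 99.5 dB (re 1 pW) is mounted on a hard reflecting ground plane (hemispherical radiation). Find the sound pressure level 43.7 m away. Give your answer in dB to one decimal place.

Free-field hemispherical radiation: L_p = L_w − 10·log₁₀(2π·r²), r = 43.7 m.
2π·r² = 1.2e+04 m², 10·log₁₀ of that is 40.791 dB.
L_p = 99.5 − 40.791 = 58.71 dB.

58.7 dB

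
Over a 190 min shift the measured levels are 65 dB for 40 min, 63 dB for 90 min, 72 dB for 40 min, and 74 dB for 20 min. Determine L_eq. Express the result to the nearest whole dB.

L_eq = 10·log₁₀[(1/T)·Σ tᵢ·10^(Lᵢ/10)] with T = 190 min.
Σ tᵢ·10^(Lᵢ/10) = 40·10^(65/10) + 90·10^(63/10) + 40·10^(72/10) + 20·10^(74/10) = 1.442e+09.
L_eq = 10·log₁₀(1.442e+09/190) = 68.80 dB.

69 dB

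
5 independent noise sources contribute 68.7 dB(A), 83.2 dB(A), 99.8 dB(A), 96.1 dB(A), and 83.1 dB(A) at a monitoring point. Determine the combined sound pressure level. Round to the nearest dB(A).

101 dB(A)

Incoherent sources combine by intensity addition: L_total = 10·log₁₀(Σ 10^(L_i/10)).
Σ 10^(L/10) = 10^(68.7/10) + 10^(83.2/10) + 10^(99.8/10) + 10^(96.1/10) + 10^(83.1/10) = 1.404e+10.
L_total = 10·log₁₀(1.404e+10) = 101.47 dB(A).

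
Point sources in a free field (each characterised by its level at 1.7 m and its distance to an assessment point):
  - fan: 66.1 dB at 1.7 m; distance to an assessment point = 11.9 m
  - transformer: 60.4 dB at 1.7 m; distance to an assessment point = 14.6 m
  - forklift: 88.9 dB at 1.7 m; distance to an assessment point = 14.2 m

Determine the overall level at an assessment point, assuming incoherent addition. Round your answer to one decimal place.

70.5 dB

First find each source's level at the receiver (point-source: −20·log₁₀(r/r_ref)), then combine on an intensity basis.
fan: 66.1 − 20·log₁₀(11.9/1.7) = 66.1 − 16.90 = 49.20 dB.
transformer: 60.4 − 20·log₁₀(14.6/1.7) = 60.4 − 18.68 = 41.72 dB.
forklift: 88.9 − 20·log₁₀(14.2/1.7) = 88.9 − 18.44 = 70.46 dB.
Σ 10^(L/10) = 1.122e+07 → L_total = 10·log₁₀(1.122e+07) = 70.50 dB.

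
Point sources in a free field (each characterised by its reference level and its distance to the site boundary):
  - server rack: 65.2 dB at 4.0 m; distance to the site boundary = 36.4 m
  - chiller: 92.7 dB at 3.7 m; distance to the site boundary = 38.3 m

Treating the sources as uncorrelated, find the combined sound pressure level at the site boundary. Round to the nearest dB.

72 dB

Propagate each source to the receiver with L = L_ref − 20·log₁₀(r/r_ref), then add intensities.
server rack: 65.2 − 20·log₁₀(36.4/4.0) = 65.2 − 19.18 = 46.02 dB.
chiller: 92.7 − 20·log₁₀(38.3/3.7) = 92.7 − 20.30 = 72.40 dB.
Σ 10^(L/10) = 1.742e+07 → L_total = 10·log₁₀(1.742e+07) = 72.41 dB.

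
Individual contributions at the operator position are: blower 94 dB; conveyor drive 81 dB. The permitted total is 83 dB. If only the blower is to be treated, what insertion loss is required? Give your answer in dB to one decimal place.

15.3 dB

The untreated sources together contribute 10^(81/10) = 1.259e+08, i.e. 81.00 dB.
To meet 83 dB overall, the treated blower may contribute at most 10^(83/10) − 1.259e+08 = 7.363e+07, i.e. 78.67 dB.
So the blower must be reduced from 94 to 78.67 dB: IL = 15.33 dB.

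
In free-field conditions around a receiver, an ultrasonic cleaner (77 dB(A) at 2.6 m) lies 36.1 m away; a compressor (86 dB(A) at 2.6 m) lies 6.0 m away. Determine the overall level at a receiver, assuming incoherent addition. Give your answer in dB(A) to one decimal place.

78.8 dB(A)

First find each source's level at the receiver (point-source: −20·log₁₀(r/r_ref)), then combine on an intensity basis.
ultrasonic cleaner: 77 − 20·log₁₀(36.1/2.6) = 77 − 22.85 = 54.15 dB(A).
compressor: 86 − 20·log₁₀(6.0/2.6) = 86 − 7.26 = 78.74 dB(A).
Σ 10^(L/10) = 7.502e+07 → L_total = 10·log₁₀(7.502e+07) = 78.75 dB(A).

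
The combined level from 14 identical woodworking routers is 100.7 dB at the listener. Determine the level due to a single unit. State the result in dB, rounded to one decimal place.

14 equal contributions raise the level by 10·log₁₀ 14 = 11.461 dB, so each unit alone gives 100.7 − 11.461.

89.2 dB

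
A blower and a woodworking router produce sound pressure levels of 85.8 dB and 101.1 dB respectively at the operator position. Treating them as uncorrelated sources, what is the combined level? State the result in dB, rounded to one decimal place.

For uncorrelated sources the intensities add, so convert each level to linear form, sum, and take 10·log₁₀ of the total.
Σ 10^(L/10) = 10^(85.8/10) + 10^(101.1/10) = 1.326e+10.
L_total = 10·log₁₀(1.326e+10) = 101.23 dB.

101.2 dB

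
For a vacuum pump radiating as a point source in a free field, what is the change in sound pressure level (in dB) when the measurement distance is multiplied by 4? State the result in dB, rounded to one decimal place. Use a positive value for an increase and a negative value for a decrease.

-12.0 dB

With spherical spreading the level changes by −20·log₁₀(r₂/r₁).
ΔL = −20·log₁₀(4) = -12.04 dB.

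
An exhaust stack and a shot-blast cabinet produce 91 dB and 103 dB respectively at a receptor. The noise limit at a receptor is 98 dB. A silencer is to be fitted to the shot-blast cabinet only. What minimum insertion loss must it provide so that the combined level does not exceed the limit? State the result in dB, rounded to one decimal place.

6.0 dB

Fixed contribution from the other source: Σ 10^(L/10) = 10^(91/10) = 1.259e+09 (91.00 dB).
To meet 98 dB overall, the treated shot-blast cabinet may contribute at most 10^(98/10) − 1.259e+09 = 5.051e+09, i.e. 97.03 dB.
Required insertion loss = 103 − 97.03 = 5.97 dB.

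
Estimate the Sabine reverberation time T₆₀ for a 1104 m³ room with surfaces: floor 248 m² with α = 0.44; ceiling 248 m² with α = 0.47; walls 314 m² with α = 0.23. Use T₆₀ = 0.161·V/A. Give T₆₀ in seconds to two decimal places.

Total absorption A = 248·0.44 + 248·0.47 + 314·0.23 = 297.90 m² sabins.
T₆₀ = 0.161 × 1104 / 297.90 = 0.597 s.

0.60 s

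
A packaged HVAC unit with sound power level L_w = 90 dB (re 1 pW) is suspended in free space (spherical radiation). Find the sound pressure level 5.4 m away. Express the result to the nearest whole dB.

64 dB

Free-field spherical radiation: L_p = L_w − 10·log₁₀(4π·r²), r = 5.4 m.
4π·r² = 366.4 m², 10·log₁₀ of that is 25.640 dB.
L_p = 90 − 25.640 = 64.36 dB.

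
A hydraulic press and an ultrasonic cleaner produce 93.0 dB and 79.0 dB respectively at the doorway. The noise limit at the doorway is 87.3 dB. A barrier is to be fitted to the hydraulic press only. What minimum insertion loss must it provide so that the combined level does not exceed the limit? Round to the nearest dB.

6 dB

Fixed contribution from the other source: Σ 10^(L/10) = 10^(79.0/10) = 7.943e+07 (79.00 dB).
To meet 87.3 dB overall, the treated hydraulic press may contribute at most 10^(87.3/10) − 7.943e+07 = 4.576e+08, i.e. 86.60 dB.
So the hydraulic press must be reduced from 93.0 to 86.60 dB: IL = 6.40 dB.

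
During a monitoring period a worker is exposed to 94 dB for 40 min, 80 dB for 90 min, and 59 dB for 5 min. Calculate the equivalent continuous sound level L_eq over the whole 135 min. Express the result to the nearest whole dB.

89 dB

Weight each interval's intensity by its duration and average over T = 135 min:
Σ tᵢ·10^(Lᵢ/10) = 40·10^(94/10) + 90·10^(80/10) + 5·10^(59/10) = 1.095e+11.
L_eq = 10·log₁₀(1.095e+11/135) = 89.09 dB.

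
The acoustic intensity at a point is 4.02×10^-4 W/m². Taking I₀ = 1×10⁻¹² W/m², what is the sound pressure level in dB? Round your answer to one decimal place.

L = 10·log₁₀(I/I₀) = 10·log₁₀(4.02×10^-4/10⁻¹²) = 10·log₁₀(4.02×10^8).
L = 10·(0.6042 + 8) = 86.04 dB.

86.0 dB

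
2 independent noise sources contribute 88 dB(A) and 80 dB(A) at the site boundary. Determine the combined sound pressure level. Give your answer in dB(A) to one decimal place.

88.6 dB(A)

For uncorrelated sources the intensities add, so convert each level to linear form, sum, and take 10·log₁₀ of the total.
Σ 10^(L/10) = 10^(88/10) + 10^(80/10) = 7.310e+08.
L_total = 10·log₁₀(7.310e+08) = 88.64 dB(A).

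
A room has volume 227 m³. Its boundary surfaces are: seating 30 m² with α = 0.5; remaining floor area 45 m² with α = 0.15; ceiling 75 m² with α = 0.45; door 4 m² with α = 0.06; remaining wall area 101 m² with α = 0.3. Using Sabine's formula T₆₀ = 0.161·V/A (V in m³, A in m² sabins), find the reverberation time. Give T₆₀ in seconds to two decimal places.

0.42 s

Summing Sᵢαᵢ: 30·0.5 + 45·0.15 + 75·0.45 + 4·0.06 + 101·0.3 = 86.04 m².
T₆₀ = 0.161 × 227 / 86.04 = 0.425 s.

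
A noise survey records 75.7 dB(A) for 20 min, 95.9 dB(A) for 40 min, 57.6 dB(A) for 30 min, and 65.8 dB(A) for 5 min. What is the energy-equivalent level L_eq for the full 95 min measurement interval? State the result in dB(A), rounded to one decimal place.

92.2 dB(A)

L_eq = 10·log₁₀[(1/T)·Σ tᵢ·10^(Lᵢ/10)] with T = 95 min.
Σ tᵢ·10^(Lᵢ/10) = 20·10^(75.7/10) + 40·10^(95.9/10) + 30·10^(57.6/10) + 5·10^(65.8/10) = 1.564e+11.
L_eq = 10·log₁₀(1.564e+11/95) = 92.17 dB(A).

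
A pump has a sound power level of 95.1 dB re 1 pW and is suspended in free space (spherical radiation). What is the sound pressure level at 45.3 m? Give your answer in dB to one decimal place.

The power spreads over a sphere of area 4π·r², so L_p = L_w − 10·log₁₀(4π·r²).
4π·r² = 2.579e+04 m², 10·log₁₀ of that is 44.114 dB.
L_p = 95.1 − 44.114 = 50.99 dB.

51.0 dB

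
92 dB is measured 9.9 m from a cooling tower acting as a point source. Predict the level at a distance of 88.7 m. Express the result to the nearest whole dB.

For a point source, L₂ = L₁ − 20·log₁₀(r₂/r₁).
L₂ = 92 − 20·log₁₀(88.7/9.9) = 92 − 19.046 = 72.95 dB.

73 dB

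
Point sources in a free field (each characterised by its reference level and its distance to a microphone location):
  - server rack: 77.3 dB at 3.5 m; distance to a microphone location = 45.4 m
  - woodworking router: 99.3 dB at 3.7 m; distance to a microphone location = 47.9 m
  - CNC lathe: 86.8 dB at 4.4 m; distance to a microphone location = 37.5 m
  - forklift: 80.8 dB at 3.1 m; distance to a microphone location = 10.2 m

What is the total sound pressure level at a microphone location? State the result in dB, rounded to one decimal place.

Apply inverse-square spreading to bring every level to the receiver, then sum 10^(L/10).
server rack: 77.3 − 20·log₁₀(45.4/3.5) = 77.3 − 22.26 = 55.04 dB.
woodworking router: 99.3 − 20·log₁₀(47.9/3.7) = 99.3 − 22.24 = 77.06 dB.
CNC lathe: 86.8 − 20·log₁₀(37.5/4.4) = 86.8 − 18.61 = 68.19 dB.
forklift: 80.8 − 20·log₁₀(10.2/3.1) = 80.8 − 10.34 = 70.46 dB.
Σ 10^(L/10) = 6.880e+07 → L_total = 10·log₁₀(6.880e+07) = 78.38 dB.

78.4 dB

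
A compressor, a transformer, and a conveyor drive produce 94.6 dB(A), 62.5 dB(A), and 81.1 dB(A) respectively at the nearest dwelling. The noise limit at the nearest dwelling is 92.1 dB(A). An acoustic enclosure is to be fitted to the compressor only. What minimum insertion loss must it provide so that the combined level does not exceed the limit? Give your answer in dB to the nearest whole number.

3 dB

Everything except the compressor sums to 10^(62.5/10) + 10^(81.1/10) = 1.306e+08 in linear terms, 81.16 dB(A).
The limit corresponds to 10^(92.1/10) = 1.622e+09; subtracting the fixed part leaves 1.491e+09 for the compressor, i.e. 91.74 dB(A).
Required insertion loss = 94.6 − 91.74 = 2.86 dB.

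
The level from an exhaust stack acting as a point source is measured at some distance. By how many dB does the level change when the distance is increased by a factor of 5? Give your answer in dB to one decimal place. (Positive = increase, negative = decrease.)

Point-source spreading: ΔL = −20·log₁₀(r₂/r₁).
ΔL = −20·log₁₀(5) = -13.98 dB.

-14.0 dB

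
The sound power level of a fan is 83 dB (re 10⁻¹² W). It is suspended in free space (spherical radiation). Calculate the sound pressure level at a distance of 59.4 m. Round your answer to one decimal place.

L_p = L_w − 10·log₁₀(4π·r²) with r = 59.4 m.
4π·r² = 4.434e+04 m², 10·log₁₀ of that is 46.468 dB.
L_p = 83 − 46.468 = 36.53 dB.

36.5 dB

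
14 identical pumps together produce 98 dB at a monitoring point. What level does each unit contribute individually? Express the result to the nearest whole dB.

87 dB

For N identical incoherent sources L_total = L₁ + 10·log₁₀ N, so L₁ = 98 − 10·log₁₀(14) = 98 − 11.461.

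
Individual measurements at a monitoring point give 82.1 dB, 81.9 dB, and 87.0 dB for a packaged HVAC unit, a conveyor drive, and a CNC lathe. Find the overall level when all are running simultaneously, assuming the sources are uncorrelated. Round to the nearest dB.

89 dB

For uncorrelated sources the intensities add, so convert each level to linear form, sum, and take 10·log₁₀ of the total.
Σ 10^(L/10) = 10^(82.1/10) + 10^(81.9/10) + 10^(87.0/10) = 8.182e+08.
L_total = 10·log₁₀(8.182e+08) = 89.13 dB.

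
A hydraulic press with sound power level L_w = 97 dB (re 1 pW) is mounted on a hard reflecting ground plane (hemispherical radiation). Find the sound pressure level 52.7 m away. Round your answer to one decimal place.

Free-field hemispherical radiation: L_p = L_w − 10·log₁₀(2π·r²), r = 52.7 m.
2π·r² = 1.745e+04 m², 10·log₁₀ of that is 42.418 dB.
L_p = 97 − 42.418 = 54.58 dB.

54.6 dB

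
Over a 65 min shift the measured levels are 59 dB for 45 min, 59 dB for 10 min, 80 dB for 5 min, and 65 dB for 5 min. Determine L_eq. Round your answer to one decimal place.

69.3 dB

L_eq = 10·log₁₀[(1/T)·Σ tᵢ·10^(Lᵢ/10)] with T = 65 min.
Σ tᵢ·10^(Lᵢ/10) = 45·10^(59/10) + 10·10^(59/10) + 5·10^(80/10) + 5·10^(65/10) = 5.595e+08.
L_eq = 10·log₁₀(5.595e+08/65) = 69.35 dB.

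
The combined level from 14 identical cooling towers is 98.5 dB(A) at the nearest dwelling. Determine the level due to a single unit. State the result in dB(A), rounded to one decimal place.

87.0 dB(A)

14 equal contributions raise the level by 10·log₁₀ 14 = 11.461 dB, so each unit alone gives 98.5 − 11.461.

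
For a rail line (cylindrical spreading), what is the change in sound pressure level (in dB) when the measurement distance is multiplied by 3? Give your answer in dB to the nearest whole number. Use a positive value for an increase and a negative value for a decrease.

-5 dB

With cylindrical spreading the level changes by −10·log₁₀(r₂/r₁).
ΔL = −10·log₁₀(3) = -4.77 dB.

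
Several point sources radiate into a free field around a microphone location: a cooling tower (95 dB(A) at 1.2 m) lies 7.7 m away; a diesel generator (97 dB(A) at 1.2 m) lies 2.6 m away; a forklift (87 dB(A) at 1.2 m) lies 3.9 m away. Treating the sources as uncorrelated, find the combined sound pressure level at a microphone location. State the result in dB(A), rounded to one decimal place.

90.8 dB(A)

Apply inverse-square spreading to bring every level to the receiver, then sum 10^(L/10).
cooling tower: 95 − 20·log₁₀(7.7/1.2) = 95 − 16.15 = 78.85 dB(A).
diesel generator: 97 − 20·log₁₀(2.6/1.2) = 97 − 6.72 = 90.28 dB(A).
forklift: 87 − 20·log₁₀(3.9/1.2) = 87 − 10.24 = 76.76 dB(A).
Σ 10^(L/10) = 1.192e+09 → L_total = 10·log₁₀(1.192e+09) = 90.76 dB(A).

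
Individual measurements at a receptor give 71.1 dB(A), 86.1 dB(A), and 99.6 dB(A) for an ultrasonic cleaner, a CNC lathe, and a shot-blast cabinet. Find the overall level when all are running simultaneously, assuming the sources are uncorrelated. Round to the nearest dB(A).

100 dB(A)

For uncorrelated sources the intensities add, so convert each level to linear form, sum, and take 10·log₁₀ of the total.
Σ 10^(L/10) = 10^(71.1/10) + 10^(86.1/10) + 10^(99.6/10) = 9.540e+09.
L_total = 10·log₁₀(9.540e+09) = 99.80 dB(A).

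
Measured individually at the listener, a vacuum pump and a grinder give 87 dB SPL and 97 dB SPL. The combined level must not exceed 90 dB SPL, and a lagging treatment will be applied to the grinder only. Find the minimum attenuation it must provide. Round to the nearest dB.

Everything except the grinder sums to 10^(87/10) = 5.012e+08 in linear terms, 87.00 dB SPL.
To meet 90 dB SPL overall, the treated grinder may contribute at most 10^(90/10) − 5.012e+08 = 4.988e+08, i.e. 86.98 dB SPL.
So the grinder must be reduced from 97 to 86.98 dB SPL: IL = 10.02 dB.

10 dB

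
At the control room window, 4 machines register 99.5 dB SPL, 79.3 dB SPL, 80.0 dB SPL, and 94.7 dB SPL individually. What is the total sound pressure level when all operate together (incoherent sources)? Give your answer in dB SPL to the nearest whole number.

Incoherent sources combine by intensity addition: L_total = 10·log₁₀(Σ 10^(L_i/10)).
Σ 10^(L/10) = 10^(99.5/10) + 10^(79.3/10) + 10^(80.0/10) + 10^(94.7/10) = 1.205e+10.
L_total = 10·log₁₀(1.205e+10) = 100.81 dB SPL.

101 dB SPL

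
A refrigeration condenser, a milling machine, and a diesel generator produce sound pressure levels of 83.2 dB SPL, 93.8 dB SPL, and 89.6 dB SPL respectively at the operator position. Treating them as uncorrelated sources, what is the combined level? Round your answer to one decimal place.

95.5 dB SPL

Incoherent sources combine by intensity addition: L_total = 10·log₁₀(Σ 10^(L_i/10)).
Σ 10^(L/10) = 10^(83.2/10) + 10^(93.8/10) + 10^(89.6/10) = 3.520e+09.
L_total = 10·log₁₀(3.520e+09) = 95.47 dB SPL.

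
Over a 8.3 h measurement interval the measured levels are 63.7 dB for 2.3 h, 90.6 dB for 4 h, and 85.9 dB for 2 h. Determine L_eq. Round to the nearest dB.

Weight each interval's intensity by its duration and average over T = 8.3 h:
Σ tᵢ·10^(Lᵢ/10) = 2.3·10^(63.7/10) + 4·10^(90.6/10) + 2·10^(85.9/10) = 5.376e+09.
L_eq = 10·log₁₀(5.376e+09/8.3) = 88.11 dB.

88 dB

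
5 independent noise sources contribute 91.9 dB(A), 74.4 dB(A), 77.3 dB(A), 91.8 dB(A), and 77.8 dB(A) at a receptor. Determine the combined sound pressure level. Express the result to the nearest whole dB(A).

For uncorrelated sources the intensities add, so convert each level to linear form, sum, and take 10·log₁₀ of the total.
Σ 10^(L/10) = 10^(91.9/10) + 10^(74.4/10) + 10^(77.3/10) + 10^(91.8/10) + 10^(77.8/10) = 3.204e+09.
L_total = 10·log₁₀(3.204e+09) = 95.06 dB(A).

95 dB(A)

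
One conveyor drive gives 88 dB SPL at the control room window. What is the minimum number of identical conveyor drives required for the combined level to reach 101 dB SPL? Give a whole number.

N identical sources give L₁ + 10·log₁₀ N, so require 10·log₁₀ N ≥ 101 − 88 = 13.0 dB.
N ≥ 10^(13.0/10) = 19.953, so N = 20.

20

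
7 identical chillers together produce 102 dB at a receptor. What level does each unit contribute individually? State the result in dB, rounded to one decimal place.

93.5 dB

Dividing the total intensity by 7 lowers the level by 10·log₁₀ 7 = 8.451 dB: L₁ = 102 − 8.451.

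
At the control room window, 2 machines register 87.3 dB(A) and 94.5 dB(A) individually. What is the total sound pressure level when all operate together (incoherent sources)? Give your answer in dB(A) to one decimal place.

For uncorrelated sources the intensities add, so convert each level to linear form, sum, and take 10·log₁₀ of the total.
Σ 10^(L/10) = 10^(87.3/10) + 10^(94.5/10) = 3.355e+09.
L_total = 10·log₁₀(3.355e+09) = 95.26 dB(A).

95.3 dB(A)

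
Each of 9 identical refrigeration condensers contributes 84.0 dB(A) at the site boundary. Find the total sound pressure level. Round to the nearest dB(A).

94 dB(A)

With 9 equal, uncorrelated contributions the intensity is 9× that of one unit, giving a rise of 10·log₁₀ 9.
L_total = 84.0 + 10·log₁₀(9) = 84.0 + 9.542 = 93.54 dB(A).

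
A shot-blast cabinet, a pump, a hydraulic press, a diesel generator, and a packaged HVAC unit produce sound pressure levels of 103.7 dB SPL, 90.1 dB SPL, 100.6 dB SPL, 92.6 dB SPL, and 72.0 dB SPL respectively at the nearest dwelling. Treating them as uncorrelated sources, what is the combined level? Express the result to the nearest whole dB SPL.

106 dB SPL

Incoherent sources combine by intensity addition: L_total = 10·log₁₀(Σ 10^(L_i/10)).
Σ 10^(L/10) = 10^(103.7/10) + 10^(90.1/10) + 10^(100.6/10) + 10^(92.6/10) + 10^(72.0/10) = 3.778e+10.
L_total = 10·log₁₀(3.778e+10) = 105.77 dB SPL.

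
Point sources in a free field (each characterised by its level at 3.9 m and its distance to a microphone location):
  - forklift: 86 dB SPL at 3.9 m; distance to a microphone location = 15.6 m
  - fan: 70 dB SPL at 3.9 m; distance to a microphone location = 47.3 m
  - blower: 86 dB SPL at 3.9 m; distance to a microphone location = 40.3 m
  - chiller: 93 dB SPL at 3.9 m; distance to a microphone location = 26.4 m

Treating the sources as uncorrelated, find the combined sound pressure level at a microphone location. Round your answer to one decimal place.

First find each source's level at the receiver (point-source: −20·log₁₀(r/r_ref)), then combine on an intensity basis.
forklift: 86 − 20·log₁₀(15.6/3.9) = 86 − 12.04 = 73.96 dB SPL.
fan: 70 − 20·log₁₀(47.3/3.9) = 70 − 21.68 = 48.32 dB SPL.
blower: 86 − 20·log₁₀(40.3/3.9) = 86 − 20.28 = 65.72 dB SPL.
chiller: 93 − 20·log₁₀(26.4/3.9) = 93 − 16.61 = 76.39 dB SPL.
Σ 10^(L/10) = 7.222e+07 → L_total = 10·log₁₀(7.222e+07) = 78.59 dB SPL.

78.6 dB SPL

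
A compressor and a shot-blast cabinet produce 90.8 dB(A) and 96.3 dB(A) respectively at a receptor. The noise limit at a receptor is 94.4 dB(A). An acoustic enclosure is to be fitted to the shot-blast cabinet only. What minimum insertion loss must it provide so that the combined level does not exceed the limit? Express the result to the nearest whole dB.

Fixed contribution from the other source: Σ 10^(L/10) = 10^(90.8/10) = 1.202e+09 (90.80 dB(A)).
To meet 94.4 dB(A) overall, the treated shot-blast cabinet may contribute at most 10^(94.4/10) − 1.202e+09 = 1.552e+09, i.e. 91.91 dB(A).
Required insertion loss = 96.3 − 91.91 = 4.39 dB.

4 dB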